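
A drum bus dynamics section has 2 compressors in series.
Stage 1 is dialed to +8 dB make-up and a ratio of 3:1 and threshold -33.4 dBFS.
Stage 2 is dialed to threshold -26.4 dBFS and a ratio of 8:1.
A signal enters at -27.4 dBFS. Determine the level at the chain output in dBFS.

-26.025 dBFS

Stage 1: overshoot 6 dB → 6/3 = 2 dB → -31.4 dBFS; +8 dB make-up → -23.4 dBFS.
Stage 2: -23.4 dBFS is 3 dB over -26.4 dBFS; at 8:1 that becomes 0.375 dB over, giving -26.025 dBFS.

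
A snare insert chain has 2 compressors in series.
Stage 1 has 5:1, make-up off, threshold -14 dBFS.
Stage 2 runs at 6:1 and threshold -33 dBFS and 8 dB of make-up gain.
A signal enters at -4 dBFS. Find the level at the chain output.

Stage 1: -4 dBFS is 10 dB over -14 dBFS; at 5:1 that becomes 2 dB over, giving -12 dBFS.
Stage 2: -12 dBFS is 21 dB over -33 dBFS; at 6:1 that becomes 3.5 dB over, giving -29.5 dBFS; +8 dB make-up → -21.5 dBFS.

-21.5 dBFS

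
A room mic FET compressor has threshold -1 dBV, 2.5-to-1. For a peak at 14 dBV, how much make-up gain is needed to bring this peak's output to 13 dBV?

Without make-up, output = threshold + overshoot/2.5 = -1 + 6 = 5 dBV.
Gap to target: 8 dB.

8 dB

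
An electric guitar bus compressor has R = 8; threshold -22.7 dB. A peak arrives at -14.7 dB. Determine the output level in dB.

-21.7 dB

-14.7 dB sits 8 dB over threshold.
The 8 dB excess becomes 1 dB after 8:1 reduction.
So the level is -22.7 + 1 = -21.7 dB.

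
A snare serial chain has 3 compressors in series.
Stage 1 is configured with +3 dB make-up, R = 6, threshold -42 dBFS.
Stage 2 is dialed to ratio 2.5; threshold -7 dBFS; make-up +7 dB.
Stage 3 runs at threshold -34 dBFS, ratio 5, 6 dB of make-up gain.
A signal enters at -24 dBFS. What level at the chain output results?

-27 dBFS

Stage 1: 18 dB above -42 dBFS, reduced 6:1 to 3 dB above → -39 dBFS; +3 dB make-up → -36 dBFS.
Stage 2: -36 dBFS is at or below the -7 dBFS threshold — no compression; make-up brings it to -29 dBFS.
Stage 3: -29 dBFS is 5 dB over -34 dBFS; at 5:1 that becomes 1 dB over, giving -33 dBFS; +6 dB make-up → -27 dBFS.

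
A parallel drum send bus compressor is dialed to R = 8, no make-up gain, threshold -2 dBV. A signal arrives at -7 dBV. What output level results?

-7 dBV is 5 dB below the -2 dBV threshold, so no gain reduction is applied.
Output = input = -7 dBV.

-7 dBV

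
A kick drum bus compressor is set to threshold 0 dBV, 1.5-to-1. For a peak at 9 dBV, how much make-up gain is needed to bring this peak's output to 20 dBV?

Overshoot 9 dB → 9/1.5 = 6 dB after compression, so the compressed level is 0 + 6 = 6 dBV.
Make-up = target − compressed = 20 − 6 = 14 dB.

14 dB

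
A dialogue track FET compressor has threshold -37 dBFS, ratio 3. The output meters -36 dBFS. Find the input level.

That's 1 dB above the -37 dBFS threshold.
Undo the ratio: input overshoot = 1 × 3 = 3 dB, giving input = -34 dBFS.

-34 dBFS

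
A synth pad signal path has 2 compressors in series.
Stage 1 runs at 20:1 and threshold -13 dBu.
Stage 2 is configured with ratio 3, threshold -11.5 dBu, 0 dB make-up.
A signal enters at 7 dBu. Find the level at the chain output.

Stage 1: overshoot 20 dB → 20/20 = 1 dB → -12 dBu.
Stage 2: -12 dBu is at or below the -11.5 dBu threshold — no compression; output -12 dBu.

-12 dBu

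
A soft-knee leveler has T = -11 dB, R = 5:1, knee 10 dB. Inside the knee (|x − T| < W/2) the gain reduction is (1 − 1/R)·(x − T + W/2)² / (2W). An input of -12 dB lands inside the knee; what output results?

-12.64 dB

x − T + W/2 = -12 − (-11) + 5 = 4.
GR = (1 − 1/5) × 4² / 20 = 0.8 × 16 / 20 = 0.64 dB.
Output = -12 − 0.64 = -12.64 dB.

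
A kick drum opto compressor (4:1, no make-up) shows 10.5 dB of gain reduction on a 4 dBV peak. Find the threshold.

-10 dBV

Gain reduction = 4 − (-6.5) = 10.5 dB; output overshoot = GR / (R − 1) = 10.5 / 3 = 3.5 dB.
Threshold = output − output overshoot = -6.5 − 3.5 = -10 dBV.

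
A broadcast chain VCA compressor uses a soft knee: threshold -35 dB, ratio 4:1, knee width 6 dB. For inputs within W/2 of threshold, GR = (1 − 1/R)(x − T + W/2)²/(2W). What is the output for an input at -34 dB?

x − T + W/2 = -34 − (-35) + 3 = 4.
GR = (1 − 1/4) × 4² / 12 = 0.75 × 16 / 12 = 1 dB.
Output = -34 − 1 = -35 dB.

-35 dB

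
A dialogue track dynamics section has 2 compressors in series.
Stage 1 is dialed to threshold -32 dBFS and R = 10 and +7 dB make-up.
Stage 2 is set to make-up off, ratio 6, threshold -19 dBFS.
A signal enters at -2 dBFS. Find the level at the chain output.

Stage 1: 30 dB above -32 dBFS, reduced 10:1 to 3 dB above → -29 dBFS; +7 dB make-up → -22 dBFS.
Stage 2: -22 dBFS ≤ -19 dBFS, so stage 2 doesn't engage; output -22 dBFS.

-22 dBFS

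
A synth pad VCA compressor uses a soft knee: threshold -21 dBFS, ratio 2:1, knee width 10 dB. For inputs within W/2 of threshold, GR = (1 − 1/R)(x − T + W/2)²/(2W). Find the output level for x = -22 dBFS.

-22.4 dBFS

x − T + W/2 = -22 − (-21) + 5 = 4.
GR = (1 − 1/2) × 4² / 20 = 0.5 × 16 / 20 = 0.4 dB.
Output = -22 − 0.4 = -22.4 dBFS.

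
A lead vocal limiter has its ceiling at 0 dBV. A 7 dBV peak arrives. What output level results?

0 dBV

A brickwall limiter is an ∞:1 compressor: any input above the ceiling is clamped to 0 dBV.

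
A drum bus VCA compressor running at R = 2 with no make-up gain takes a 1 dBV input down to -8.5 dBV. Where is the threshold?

Input is 19 dB above T (since output overshoot × R = input overshoot: (-8.5 − T)·2 = 1 − T gives T = -18 dBV).
Check: -18 + (1 − (-18))/2 = -18 + 9.5 = -8.5 dBV. ✓

-18 dBV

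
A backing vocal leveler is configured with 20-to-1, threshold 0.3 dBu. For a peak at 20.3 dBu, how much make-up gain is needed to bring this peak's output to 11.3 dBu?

10 dB

Without make-up, output = threshold + overshoot/20 = 0.3 + 1 = 1.3 dBu.
Gap to target: 10 dB.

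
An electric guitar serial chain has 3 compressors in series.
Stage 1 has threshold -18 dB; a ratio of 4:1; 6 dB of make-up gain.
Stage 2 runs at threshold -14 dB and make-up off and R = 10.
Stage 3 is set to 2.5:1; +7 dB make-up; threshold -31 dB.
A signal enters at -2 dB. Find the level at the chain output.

Stage 1: -2 dB is 16 dB over -18 dB; at 4:1 that becomes 4 dB over, giving -14 dB; +6 dB make-up → -8 dB.
Stage 2: 6 dB above -14 dB, reduced 10:1 to 0.6 dB above → -13.4 dB.
Stage 3: 17.6 dB above -31 dB, reduced 2.5:1 to 7.04 dB above → -23.96 dB; +7 dB make-up → -16.96 dB.

-16.96 dB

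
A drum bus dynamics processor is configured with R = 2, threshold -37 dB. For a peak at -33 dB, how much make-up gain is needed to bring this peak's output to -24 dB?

Without make-up, output = threshold + overshoot/2 = -37 + 2 = -35 dB.
Gap to target: 11 dB.

11 dB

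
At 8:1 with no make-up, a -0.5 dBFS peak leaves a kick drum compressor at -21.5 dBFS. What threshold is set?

Input is 24 dB above T (since output overshoot × R = input overshoot: (-21.5 − T)·8 = -0.5 − T gives T = -24.5 dBFS).
Check: -24.5 + (-0.5 − (-24.5))/8 = -24.5 + 3 = -21.5 dBFS. ✓

-24.5 dBFS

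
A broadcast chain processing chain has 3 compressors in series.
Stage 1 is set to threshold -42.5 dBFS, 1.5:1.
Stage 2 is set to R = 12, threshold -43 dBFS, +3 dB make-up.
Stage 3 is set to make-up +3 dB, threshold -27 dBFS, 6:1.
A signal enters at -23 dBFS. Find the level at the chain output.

Stage 1: 19.5 dB above -42.5 dBFS, reduced 1.5:1 to 13 dB above → -29.5 dBFS.
Stage 2: overshoot 13.5 dB → 13.5/12 = 1.125 dB → -41.875 dBFS; +3 dB make-up → -38.875 dBFS.
Stage 3: -38.875 dBFS is at or below the -27 dBFS threshold — no compression; make-up brings it to -35.875 dBFS.

-35.875 dBFS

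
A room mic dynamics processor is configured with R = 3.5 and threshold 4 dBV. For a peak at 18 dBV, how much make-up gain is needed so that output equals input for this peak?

Without make-up, output = threshold + overshoot/3.5 = 4 + 4 = 8 dBV.
Gap to target: 10 dB.

10 dB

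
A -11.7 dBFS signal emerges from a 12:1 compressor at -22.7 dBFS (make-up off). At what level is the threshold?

Input is 12 dB above T (since output overshoot × R = input overshoot: (-22.7 − T)·12 = -11.7 − T gives T = -23.7 dBFS).
Check: -23.7 + (-11.7 − (-23.7))/12 = -23.7 + 1 = -22.7 dBFS. ✓

-23.7 dBFS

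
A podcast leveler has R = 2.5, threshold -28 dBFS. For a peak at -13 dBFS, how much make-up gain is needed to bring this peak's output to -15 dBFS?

Overshoot 15 dB → 15/2.5 = 6 dB after compression, so the compressed level is -28 + 6 = -22 dBFS.
Make-up = target − compressed = -15 − (-22) = 7 dB.

7 dB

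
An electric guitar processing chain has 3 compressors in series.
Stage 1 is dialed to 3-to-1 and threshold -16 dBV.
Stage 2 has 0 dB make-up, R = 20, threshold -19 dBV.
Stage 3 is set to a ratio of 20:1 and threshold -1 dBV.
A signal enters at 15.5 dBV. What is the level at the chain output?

Stage 1: overshoot 31.5 dB → 31.5/3 = 10.5 dB → -5.5 dBV.
Stage 2: -5.5 dBV is 13.5 dB over -19 dBV; at 20:1 that becomes 0.675 dB over, giving -18.325 dBV.
Stage 3: -18.325 dBV is at or below the -1 dBV threshold — no compression; output -18.325 dBV.

-18.325 dBV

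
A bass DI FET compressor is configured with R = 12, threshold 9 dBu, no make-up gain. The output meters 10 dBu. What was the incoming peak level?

Post-compression overshoot = 10 − 9 = 1 dB.
Before 12:1 compression the overshoot was 1 × 12 = 12 dB, so input = 9 + 12 = 21 dBu.

21 dBu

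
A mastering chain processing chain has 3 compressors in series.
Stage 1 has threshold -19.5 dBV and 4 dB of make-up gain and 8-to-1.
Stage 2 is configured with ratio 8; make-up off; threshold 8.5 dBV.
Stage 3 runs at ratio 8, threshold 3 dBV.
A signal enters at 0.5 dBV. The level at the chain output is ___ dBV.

-13 dBV

Stage 1: 0.5 dBV is 20 dB over -19.5 dBV; at 8:1 that becomes 2.5 dB over, giving -17 dBV; +4 dB make-up → -13 dBV.
Stage 2: below threshold (-13 ≤ 8.5); passes unchanged; output -13 dBV.
Stage 3: -13 dBV ≤ 3 dBV, so stage 3 doesn't engage; output -13 dBV.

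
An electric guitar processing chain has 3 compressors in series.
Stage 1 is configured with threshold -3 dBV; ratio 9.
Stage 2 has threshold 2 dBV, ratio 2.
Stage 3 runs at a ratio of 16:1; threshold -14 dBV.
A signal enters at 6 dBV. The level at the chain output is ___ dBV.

Stage 1: overshoot 9 dB → 9/9 = 1 dB → -2 dBV.
Stage 2: below threshold (-2 ≤ 2); passes unchanged; output -2 dBV.
Stage 3: 12 dB above -14 dBV, reduced 16:1 to 0.75 dB above → -13.25 dBV.

-13.25 dBV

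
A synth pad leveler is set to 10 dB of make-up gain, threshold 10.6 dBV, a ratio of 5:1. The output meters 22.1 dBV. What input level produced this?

Remove make-up: 22.1 − 10 = 12.1 dBV.
That's 1.5 dB above the 10.6 dBV threshold.
Undo the ratio: input overshoot = 1.5 × 5 = 7.5 dB, giving input = 18.1 dBV.

18.1 dBV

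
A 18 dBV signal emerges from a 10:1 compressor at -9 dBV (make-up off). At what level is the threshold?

Input is 30 dB above T (since output overshoot × R = input overshoot: (-9 − T)·10 = 18 − T gives T = -12 dBV).
Check: -12 + (18 − (-12))/10 = -12 + 3 = -9 dBV. ✓

-12 dBV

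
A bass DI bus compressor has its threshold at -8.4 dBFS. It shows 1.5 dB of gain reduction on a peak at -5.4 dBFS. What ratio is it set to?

Input overshoot = -5.4 − (-8.4) = 3 dB.
Output overshoot = 3 − 1.5 = 1.5 dB.
Ratio = input overshoot / output overshoot = 3 / 1.5 = 2.

2:1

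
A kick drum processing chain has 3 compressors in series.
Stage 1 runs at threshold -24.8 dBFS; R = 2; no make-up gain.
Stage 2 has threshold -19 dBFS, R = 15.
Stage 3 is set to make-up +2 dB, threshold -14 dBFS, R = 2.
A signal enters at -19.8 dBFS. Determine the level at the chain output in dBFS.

-20.3 dBFS

Stage 1: overshoot 5 dB → 5/2 = 2.5 dB → -22.3 dBFS.
Stage 2: -22.3 dBFS ≤ -19 dBFS, so stage 2 doesn't engage; output -22.3 dBFS.
Stage 3: -22.3 dBFS is at or below the -14 dBFS threshold — no compression; make-up brings it to -20.3 dBFS.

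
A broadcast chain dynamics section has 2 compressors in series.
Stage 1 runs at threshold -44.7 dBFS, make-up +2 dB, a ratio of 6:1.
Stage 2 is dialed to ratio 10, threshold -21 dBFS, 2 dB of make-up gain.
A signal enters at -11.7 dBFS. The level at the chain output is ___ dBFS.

Stage 1: 33 dB above -44.7 dBFS, reduced 6:1 to 5.5 dB above → -39.2 dBFS; +2 dB make-up → -37.2 dBFS.
Stage 2: -37.2 dBFS is at or below the -21 dBFS threshold — no compression; make-up brings it to -35.2 dBFS.

-35.2 dBFS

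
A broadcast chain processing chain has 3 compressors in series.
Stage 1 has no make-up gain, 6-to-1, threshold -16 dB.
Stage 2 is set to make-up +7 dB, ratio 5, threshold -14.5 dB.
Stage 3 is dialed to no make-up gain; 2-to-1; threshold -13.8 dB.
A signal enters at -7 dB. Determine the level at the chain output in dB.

Stage 1: 9 dB above -16 dB, reduced 6:1 to 1.5 dB above → -14.5 dB.
Stage 2: -14.5 dB ≤ -14.5 dB, so stage 2 doesn't engage; make-up brings it to -7.5 dB.
Stage 3: overshoot 6.3 dB → 6.3/2 = 3.15 dB → -10.65 dB.

-10.65 dB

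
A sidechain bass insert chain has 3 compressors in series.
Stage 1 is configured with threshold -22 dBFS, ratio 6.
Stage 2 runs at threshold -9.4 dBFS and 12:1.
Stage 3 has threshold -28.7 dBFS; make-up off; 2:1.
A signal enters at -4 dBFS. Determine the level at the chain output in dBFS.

Stage 1: overshoot 18 dB → 18/6 = 3 dB → -19 dBFS.
Stage 2: -19 dBFS is at or below the -9.4 dBFS threshold — no compression; output -19 dBFS.
Stage 3: overshoot 9.7 dB → 9.7/2 = 4.85 dB → -23.85 dBFS.

-23.85 dBFS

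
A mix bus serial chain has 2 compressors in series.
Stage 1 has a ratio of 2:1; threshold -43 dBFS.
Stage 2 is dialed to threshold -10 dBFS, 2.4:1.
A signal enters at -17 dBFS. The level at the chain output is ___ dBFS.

Stage 1: overshoot 26 dB → 26/2 = 13 dB → -30 dBFS.
Stage 2: -30 dBFS is at or below the -10 dBFS threshold — no compression; output -30 dBFS.

-30 dBFS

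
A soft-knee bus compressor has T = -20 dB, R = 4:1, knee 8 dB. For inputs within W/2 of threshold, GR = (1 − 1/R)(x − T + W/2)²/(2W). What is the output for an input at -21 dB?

-21.421875 dB

x − T + W/2 = -21 − (-20) + 4 = 3.
GR = (1 − 1/4) × 3² / 16 = 0.75 × 9 / 16 = 0.421875 dB.
Output = -21 − 0.421875 = -21.421875 dB.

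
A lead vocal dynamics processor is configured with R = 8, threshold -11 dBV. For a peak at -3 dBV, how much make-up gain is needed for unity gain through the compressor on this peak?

7 dB

Without make-up, output = threshold + overshoot/8 = -11 + 1 = -10 dBV.
Gap to target: 7 dB.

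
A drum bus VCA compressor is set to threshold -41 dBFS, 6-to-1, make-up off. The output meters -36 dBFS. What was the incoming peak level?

Post-compression overshoot = -36 − (-41) = 5 dB.
Undo the ratio: input overshoot = 5 × 6 = 30 dB, giving input = -11 dBFS.

-11 dBFS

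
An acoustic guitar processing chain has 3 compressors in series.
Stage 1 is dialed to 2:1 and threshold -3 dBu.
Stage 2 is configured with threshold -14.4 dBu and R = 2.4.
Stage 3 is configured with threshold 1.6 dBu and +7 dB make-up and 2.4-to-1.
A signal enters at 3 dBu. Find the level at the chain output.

-1.4 dBu

Stage 1: overshoot 6 dB → 6/2 = 3 dB → 0 dBu.
Stage 2: overshoot 14.4 dB → 14.4/2.4 = 6 dB → -8.4 dBu.
Stage 3: below threshold (-8.4 ≤ 1.6); passes unchanged; make-up brings it to -1.4 dBu.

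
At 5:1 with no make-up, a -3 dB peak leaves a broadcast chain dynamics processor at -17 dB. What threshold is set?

-20.5 dB

Let T be the threshold. Output overshoot = (input overshoot)/R, so -17 − T = (-3 − T)/5.
5·(-17 − T) = -3 − T → 4·T = -85 − (-3) = -82.
T = -82/4 = -20.5 dB.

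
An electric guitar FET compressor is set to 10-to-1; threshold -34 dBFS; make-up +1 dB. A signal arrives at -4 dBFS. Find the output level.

-30 dBFS

The input is 30 dB above the -34 dBFS threshold.
10:1 compression reduces that to 30/10 = 3 dB over.
So the level is -34 + 3 = -31 dBFS; make-up adds 1 dB, giving -30 dBFS.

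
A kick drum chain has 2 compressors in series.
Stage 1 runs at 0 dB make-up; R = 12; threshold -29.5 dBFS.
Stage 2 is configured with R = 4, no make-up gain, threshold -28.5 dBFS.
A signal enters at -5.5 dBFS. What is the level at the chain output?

-28.25 dBFS

Stage 1: 24 dB above -29.5 dBFS, reduced 12:1 to 2 dB above → -27.5 dBFS.
Stage 2: overshoot 1 dB → 1/4 = 0.25 dB → -28.25 dBFS.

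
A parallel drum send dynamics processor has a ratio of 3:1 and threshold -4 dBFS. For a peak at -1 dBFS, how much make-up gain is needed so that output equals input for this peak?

The peak compresses to -4 + 3/3 = -3 dBFS.
To reach -1 dBFS requires -1 − (-3) = 2 dB of make-up.

2 dB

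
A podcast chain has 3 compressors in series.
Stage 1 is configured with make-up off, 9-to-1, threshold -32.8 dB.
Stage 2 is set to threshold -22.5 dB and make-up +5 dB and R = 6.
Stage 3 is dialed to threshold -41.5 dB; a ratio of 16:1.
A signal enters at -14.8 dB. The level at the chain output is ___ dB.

-40.51875 dB

Stage 1: 18 dB above -32.8 dB, reduced 9:1 to 2 dB above → -30.8 dB.
Stage 2: -30.8 dB is at or below the -22.5 dB threshold — no compression; make-up brings it to -25.8 dB.
Stage 3: -25.8 dB is 15.7 dB over -41.5 dB; at 16:1 that becomes 0.98125 dB over, giving -40.51875 dB.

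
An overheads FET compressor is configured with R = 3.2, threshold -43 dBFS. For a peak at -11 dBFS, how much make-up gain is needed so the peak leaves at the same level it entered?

The peak compresses to -43 + 32/3.2 = -33 dBFS.
To reach -11 dBFS requires -11 − (-33) = 22 dB of make-up.

22 dB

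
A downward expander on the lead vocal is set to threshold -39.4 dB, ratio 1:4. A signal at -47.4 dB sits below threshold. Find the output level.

-71.4 dB

Undershoot = (-39.4) − (-47.4) = 8 dB.
At 1:4, that expands to 32 dB under threshold.
Output = -39.4 − 32 = -71.4 dB.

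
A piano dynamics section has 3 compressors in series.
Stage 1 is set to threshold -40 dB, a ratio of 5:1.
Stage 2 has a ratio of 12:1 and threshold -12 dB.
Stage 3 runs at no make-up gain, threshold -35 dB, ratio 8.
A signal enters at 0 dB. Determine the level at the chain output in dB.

Stage 1: overshoot 40 dB → 40/5 = 8 dB → -32 dB.
Stage 2: -32 dB is at or below the -12 dB threshold — no compression; output -32 dB.
Stage 3: -32 dB is 3 dB over -35 dB; at 8:1 that becomes 0.375 dB over, giving -34.625 dB.

-34.625 dB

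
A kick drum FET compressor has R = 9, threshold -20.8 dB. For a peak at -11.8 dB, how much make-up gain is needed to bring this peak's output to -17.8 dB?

2 dB

Without make-up, output = threshold + overshoot/9 = -20.8 + 1 = -19.8 dB.
Gap to target: 2 dB.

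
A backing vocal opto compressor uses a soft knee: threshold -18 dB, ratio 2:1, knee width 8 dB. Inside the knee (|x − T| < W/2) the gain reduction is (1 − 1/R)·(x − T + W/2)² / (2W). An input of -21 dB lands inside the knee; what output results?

-21.03125 dB

x − T + W/2 = -21 − (-18) + 4 = 1.
GR = (1 − 1/2) × 1² / 16 = 0.5 × 1 / 16 = 0.03125 dB.
Output = -21 − 0.03125 = -21.03125 dB.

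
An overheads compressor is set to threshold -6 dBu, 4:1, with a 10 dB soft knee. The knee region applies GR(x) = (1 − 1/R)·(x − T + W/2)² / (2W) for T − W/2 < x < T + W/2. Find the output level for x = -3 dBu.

x − T + W/2 = -3 − (-6) + 5 = 8.
GR = (1 − 1/4) × 8² / 20 = 0.75 × 64 / 20 = 2.4 dB.
Output = -3 − 2.4 = -5.4 dBu.

-5.4 dBu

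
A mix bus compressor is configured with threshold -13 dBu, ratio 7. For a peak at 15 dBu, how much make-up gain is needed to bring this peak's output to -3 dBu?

Overshoot 28 dB → 28/7 = 4 dB after compression, so the compressed level is -13 + 4 = -9 dBu.
Make-up = target − compressed = -3 − (-9) = 6 dB.

6 dB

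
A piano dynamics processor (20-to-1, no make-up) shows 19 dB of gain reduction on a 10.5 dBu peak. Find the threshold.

Gain reduction = 10.5 − (-8.5) = 19 dB; output overshoot = GR / (R − 1) = 19 / 19 = 1 dB.
Threshold = output − output overshoot = -8.5 − 1 = -9.5 dBu.

-9.5 dBu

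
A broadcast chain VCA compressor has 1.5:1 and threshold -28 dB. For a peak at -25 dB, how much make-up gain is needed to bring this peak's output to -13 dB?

13 dB

The peak compresses to -28 + 3/1.5 = -26 dB.
To reach -13 dB requires -13 − (-26) = 13 dB of make-up.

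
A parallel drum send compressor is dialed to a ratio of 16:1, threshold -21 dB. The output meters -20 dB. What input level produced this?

Post-compression overshoot = -20 − (-21) = 1 dB.
Before 16:1 compression the overshoot was 1 × 16 = 16 dB, so input = -21 + 16 = -5 dB.

-5 dB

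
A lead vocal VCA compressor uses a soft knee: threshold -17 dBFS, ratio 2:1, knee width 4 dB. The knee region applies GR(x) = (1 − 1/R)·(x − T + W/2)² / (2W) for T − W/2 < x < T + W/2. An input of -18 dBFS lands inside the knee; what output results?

x − T + W/2 = -18 − (-17) + 2 = 1.
GR = (1 − 1/2) × 1² / 8 = 0.5 × 1 / 8 = 0.0625 dB.
Output = -18 − 0.0625 = -18.0625 dBFS.

-18.0625 dBFS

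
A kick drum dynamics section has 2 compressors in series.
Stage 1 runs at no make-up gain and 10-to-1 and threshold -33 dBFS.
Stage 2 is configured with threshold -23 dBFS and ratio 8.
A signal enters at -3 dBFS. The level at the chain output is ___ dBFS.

Stage 1: overshoot 30 dB → 30/10 = 3 dB → -30 dBFS.
Stage 2: below threshold (-30 ≤ -23); passes unchanged; output -30 dBFS.

-30 dBFS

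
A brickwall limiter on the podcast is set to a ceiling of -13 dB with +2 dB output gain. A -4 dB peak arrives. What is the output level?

The limiter clamps the peak to its -13 dB ceiling.
Output gain then adds 2 dB: -13 + 2 = -11 dB.

-11 dB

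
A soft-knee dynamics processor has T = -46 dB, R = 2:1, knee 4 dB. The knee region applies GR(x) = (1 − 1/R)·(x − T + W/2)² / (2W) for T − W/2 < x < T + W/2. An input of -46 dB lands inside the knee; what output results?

-46.25 dB

x − T + W/2 = -46 − (-46) + 2 = 2.
GR = (1 − 1/2) × 2² / 8 = 0.5 × 4 / 8 = 0.25 dB.
Output = -46 − 0.25 = -46.25 dB.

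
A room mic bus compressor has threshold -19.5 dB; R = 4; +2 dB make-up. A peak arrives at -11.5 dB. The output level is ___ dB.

-15.5 dB

The input is 8 dB above the -19.5 dB threshold.
The 8 dB excess becomes 2 dB after 4:1 reduction.
So the level is -19.5 + 2 = -17.5 dB; make-up adds 2 dB, giving -15.5 dB.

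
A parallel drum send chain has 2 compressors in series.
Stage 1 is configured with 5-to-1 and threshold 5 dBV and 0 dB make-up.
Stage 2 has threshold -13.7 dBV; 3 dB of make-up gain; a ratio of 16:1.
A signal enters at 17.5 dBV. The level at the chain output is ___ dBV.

-9.375 dBV

Stage 1: overshoot 12.5 dB → 12.5/5 = 2.5 dB → 7.5 dBV.
Stage 2: 21.2 dB above -13.7 dBV, reduced 16:1 to 1.325 dB above → -12.375 dBV; +3 dB make-up → -9.375 dBV.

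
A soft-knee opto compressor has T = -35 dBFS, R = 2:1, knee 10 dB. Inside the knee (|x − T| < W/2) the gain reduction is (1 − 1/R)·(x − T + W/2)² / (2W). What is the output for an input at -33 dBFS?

-34.225 dBFS

x − T + W/2 = -33 − (-35) + 5 = 7.
GR = (1 − 1/2) × 7² / 20 = 0.5 × 49 / 20 = 1.225 dB.
Output = -33 − 1.225 = -34.225 dBFS.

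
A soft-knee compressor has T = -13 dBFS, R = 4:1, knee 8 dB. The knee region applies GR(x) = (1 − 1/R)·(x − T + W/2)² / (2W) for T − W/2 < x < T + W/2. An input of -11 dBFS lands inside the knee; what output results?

x − T + W/2 = -11 − (-13) + 4 = 6.
GR = (1 − 1/4) × 6² / 16 = 0.75 × 36 / 16 = 1.6875 dB.
Output = -11 − 1.6875 = -12.6875 dBFS.

-12.6875 dBFS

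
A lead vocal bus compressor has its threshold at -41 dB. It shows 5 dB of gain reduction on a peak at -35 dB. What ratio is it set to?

Input overshoot = -35 − (-41) = 6 dB.
Output overshoot = 6 − 5 = 1 dB.
Ratio = input overshoot / output overshoot = 6 / 1 = 6.

6:1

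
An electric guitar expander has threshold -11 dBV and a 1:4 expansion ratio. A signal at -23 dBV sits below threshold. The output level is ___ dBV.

Below threshold, a 1:4 expander applies gain = (4−1)×(T − x) of attenuation.
(4−1) × 12 = 36 dB, so output = -23 − 36 = -59 dBV.

-59 dBV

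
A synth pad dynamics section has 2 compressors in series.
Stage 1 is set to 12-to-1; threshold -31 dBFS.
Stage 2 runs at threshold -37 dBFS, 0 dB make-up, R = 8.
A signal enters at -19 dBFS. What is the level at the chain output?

-36.125 dBFS

Stage 1: 12 dB above -31 dBFS, reduced 12:1 to 1 dB above → -30 dBFS.
Stage 2: overshoot 7 dB → 7/8 = 0.875 dB → -36.125 dBFS.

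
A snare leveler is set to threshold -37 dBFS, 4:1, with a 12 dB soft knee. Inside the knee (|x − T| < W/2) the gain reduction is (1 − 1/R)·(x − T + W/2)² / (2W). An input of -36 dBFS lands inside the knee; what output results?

x − T + W/2 = -36 − (-37) + 6 = 7.
GR = (1 − 1/4) × 7² / 24 = 0.75 × 49 / 24 = 1.53125 dB.
Output = -36 − 1.53125 = -37.53125 dBFS.

-37.53125 dBFS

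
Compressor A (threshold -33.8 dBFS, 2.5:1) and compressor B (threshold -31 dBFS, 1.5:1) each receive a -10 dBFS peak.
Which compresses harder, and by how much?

A, by 7.28 dB

A: overshoot 23.8 dB → output overshoot 9.52 dB → GR 14.28 dB.
B: overshoot 21 dB → output overshoot 14 dB → GR 7 dB.
A applies 7.28 dB more gain reduction.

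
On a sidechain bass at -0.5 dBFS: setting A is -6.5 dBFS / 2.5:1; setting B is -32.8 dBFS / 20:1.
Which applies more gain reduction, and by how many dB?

B, by 27.085 dB

A: GR = 6 − 6/2.5 = 3.6 dB.
B: GR = 32.3 − 32.3/20 = 30.685 dB.
Difference: 27.085 dB in favour of B.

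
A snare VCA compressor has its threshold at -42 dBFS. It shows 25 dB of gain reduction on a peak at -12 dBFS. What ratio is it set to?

6:1

Input overshoot = -12 − (-42) = 30 dB.
Output overshoot = 30 − 25 = 5 dB.
Ratio = input overshoot / output overshoot = 30 / 5 = 6.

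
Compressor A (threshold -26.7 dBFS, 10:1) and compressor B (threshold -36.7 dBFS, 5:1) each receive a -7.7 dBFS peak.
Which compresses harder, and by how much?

B, by 6.1 dB

A: 19 dB over, compressed to 1.9 dB over, so 17.1 dB of GR.
B: 29 dB over, compressed to 5.8 dB over, so 23.2 dB of GR.
B applies 6.1 dB more gain reduction.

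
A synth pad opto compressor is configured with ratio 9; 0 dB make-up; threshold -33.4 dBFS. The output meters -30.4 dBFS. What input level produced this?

That's 3 dB above the -33.4 dBFS threshold.
Undo the ratio: input overshoot = 3 × 9 = 27 dB, giving input = -6.4 dBFS.

-6.4 dBFS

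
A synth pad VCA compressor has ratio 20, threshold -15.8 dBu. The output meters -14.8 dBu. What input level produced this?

That's 1 dB above the -15.8 dBu threshold.
Before 20:1 compression the overshoot was 1 × 20 = 20 dB, so input = -15.8 + 20 = 4.2 dBu.

4.2 dBu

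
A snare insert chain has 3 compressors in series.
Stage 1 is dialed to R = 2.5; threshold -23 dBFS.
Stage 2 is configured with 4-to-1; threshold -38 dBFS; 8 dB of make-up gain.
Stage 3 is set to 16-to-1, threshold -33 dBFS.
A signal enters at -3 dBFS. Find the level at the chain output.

-32.453125 dBFS

Stage 1: 20 dB above -23 dBFS, reduced 2.5:1 to 8 dB above → -15 dBFS.
Stage 2: 23 dB above -38 dBFS, reduced 4:1 to 5.75 dB above → -32.25 dBFS; +8 dB make-up → -24.25 dBFS.
Stage 3: 8.75 dB above -33 dBFS, reduced 16:1 to 0.546875 dB above → -32.453125 dBFS.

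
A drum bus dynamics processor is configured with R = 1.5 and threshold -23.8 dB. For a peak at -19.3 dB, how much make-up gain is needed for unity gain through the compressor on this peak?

Overshoot 4.5 dB → 4.5/1.5 = 3 dB after compression, so the compressed level is -23.8 + 3 = -20.8 dB.
Make-up = target − compressed = -19.3 − (-20.8) = 1.5 dB.

1.5 dB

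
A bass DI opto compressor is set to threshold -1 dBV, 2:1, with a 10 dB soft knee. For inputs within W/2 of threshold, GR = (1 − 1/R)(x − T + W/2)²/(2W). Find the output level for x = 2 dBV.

x − T + W/2 = 2 − (-1) + 5 = 8.
GR = (1 − 1/2) × 8² / 20 = 0.5 × 64 / 20 = 1.6 dB.
Output = 2 − 1.6 = 0.4 dBV.

0.4 dBV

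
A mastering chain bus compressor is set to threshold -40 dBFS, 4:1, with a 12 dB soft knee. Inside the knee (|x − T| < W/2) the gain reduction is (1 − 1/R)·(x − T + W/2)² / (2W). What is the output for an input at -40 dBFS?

x − T + W/2 = -40 − (-40) + 6 = 6.
GR = (1 − 1/4) × 6² / 24 = 0.75 × 36 / 24 = 1.125 dB.
Output = -40 − 1.125 = -41.125 dBFS.

-41.125 dBFS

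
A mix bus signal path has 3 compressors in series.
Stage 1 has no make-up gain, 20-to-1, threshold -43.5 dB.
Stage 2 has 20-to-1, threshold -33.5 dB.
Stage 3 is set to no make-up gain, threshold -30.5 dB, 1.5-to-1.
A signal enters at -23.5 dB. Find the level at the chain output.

Stage 1: -23.5 dB is 20 dB over -43.5 dB; at 20:1 that becomes 1 dB over, giving -42.5 dB.
Stage 2: -42.5 dB is at or below the -33.5 dB threshold — no compression; output -42.5 dB.
Stage 3: -42.5 dB ≤ -30.5 dB, so stage 3 doesn't engage; output -42.5 dB.

-42.5 dB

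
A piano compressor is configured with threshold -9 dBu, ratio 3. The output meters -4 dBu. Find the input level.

6 dBu

The compressed level sits -4 − (-9) = 5 dB over threshold.
Input overshoot = R × output overshoot = 15 dB → input = -9 + 15 = 6 dBu.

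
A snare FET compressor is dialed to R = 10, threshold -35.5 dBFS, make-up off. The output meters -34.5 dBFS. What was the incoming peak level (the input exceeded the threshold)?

The compressed level sits -34.5 − (-35.5) = 1 dB over threshold.
Before 10:1 compression the overshoot was 1 × 10 = 10 dB, so input = -35.5 + 10 = -25.5 dBFS.

-25.5 dBFS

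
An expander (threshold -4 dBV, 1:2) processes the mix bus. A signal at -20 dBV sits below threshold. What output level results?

The input is 16 dB below the -4 dBV threshold.
A 1:2 expander multiplies undershoot by 2: 16 × 2 = 32 dB below threshold.
Output = -4 − 32 = -36 dBV.

-36 dBV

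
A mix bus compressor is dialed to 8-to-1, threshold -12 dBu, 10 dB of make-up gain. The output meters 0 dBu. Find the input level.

Before make-up, the level was 0 − 10 = -10 dBu.
Post-compression overshoot = -10 − (-12) = 2 dB.
Input overshoot = R × output overshoot = 16 dB → input = -12 + 16 = 4 dBu.

4 dBu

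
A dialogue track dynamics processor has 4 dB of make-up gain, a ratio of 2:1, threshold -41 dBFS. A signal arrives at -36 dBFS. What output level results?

Overshoot: -36 − (-41) = 5 dB.
The 5 dB excess becomes 2.5 dB after 2:1 reduction.
That puts the output at -38.5 dBFS; make-up adds 4 dB, giving -34.5 dBFS.

-34.5 dBFS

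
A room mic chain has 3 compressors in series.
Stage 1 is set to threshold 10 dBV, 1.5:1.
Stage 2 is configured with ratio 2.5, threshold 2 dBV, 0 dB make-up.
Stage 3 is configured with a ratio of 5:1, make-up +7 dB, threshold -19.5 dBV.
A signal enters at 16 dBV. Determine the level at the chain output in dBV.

-7.24 dBV

Stage 1: 6 dB above 10 dBV, reduced 1.5:1 to 4 dB above → 14 dBV.
Stage 2: 14 dBV is 12 dB over 2 dBV; at 2.5:1 that becomes 4.8 dB over, giving 6.8 dBV.
Stage 3: 6.8 dBV is 26.3 dB over -19.5 dBV; at 5:1 that becomes 5.26 dB over, giving -14.24 dBV; +7 dB make-up → -7.24 dBV.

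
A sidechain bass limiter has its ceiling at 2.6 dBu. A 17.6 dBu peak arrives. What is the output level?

2.6 dBu

A brickwall limiter is an ∞:1 compressor: any input above the ceiling is clamped to 2.6 dBu.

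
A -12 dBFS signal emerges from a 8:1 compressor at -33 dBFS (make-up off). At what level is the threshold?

-36 dBFS

Input is 24 dB above T (since output overshoot × R = input overshoot: (-33 − T)·8 = -12 − T gives T = -36 dBFS).
Check: -36 + (-12 − (-36))/8 = -36 + 3 = -33 dBFS. ✓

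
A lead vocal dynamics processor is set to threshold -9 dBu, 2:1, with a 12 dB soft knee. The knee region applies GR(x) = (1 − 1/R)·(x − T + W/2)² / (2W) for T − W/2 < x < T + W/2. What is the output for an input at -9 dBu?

-9.75 dBu

x − T + W/2 = -9 − (-9) + 6 = 6.
GR = (1 − 1/2) × 6² / 24 = 0.5 × 36 / 24 = 0.75 dB.
Output = -9 − 0.75 = -9.75 dBu.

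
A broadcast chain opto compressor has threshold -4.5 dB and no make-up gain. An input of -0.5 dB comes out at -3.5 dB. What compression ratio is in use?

Input overshoot = -0.5 − (-4.5) = 4 dB; output overshoot = -3.5 − (-4.5) = 1 dB.
Ratio = 4 / 1 = 4.

4:1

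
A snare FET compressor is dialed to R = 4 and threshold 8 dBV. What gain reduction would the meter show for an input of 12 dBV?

3 dB

The signal is 4 dB above threshold.
A 4:1 ratio leaves 1 dB of that excess.
Gain reduction = 4 − 1 = 3 dB.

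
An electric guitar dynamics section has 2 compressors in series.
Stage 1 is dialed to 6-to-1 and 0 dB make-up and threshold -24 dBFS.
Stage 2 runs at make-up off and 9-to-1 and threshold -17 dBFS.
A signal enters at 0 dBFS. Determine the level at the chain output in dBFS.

-20 dBFS

Stage 1: 0 dBFS is 24 dB over -24 dBFS; at 6:1 that becomes 4 dB over, giving -20 dBFS.
Stage 2: below threshold (-20 ≤ -17); passes unchanged; output -20 dBFS.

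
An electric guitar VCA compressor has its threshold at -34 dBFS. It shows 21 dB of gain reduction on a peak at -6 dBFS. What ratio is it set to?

Input overshoot = -6 − (-34) = 28 dB.
Output overshoot = 28 − 21 = 7 dB.
Ratio = input overshoot / output overshoot = 28 / 7 = 4.

4:1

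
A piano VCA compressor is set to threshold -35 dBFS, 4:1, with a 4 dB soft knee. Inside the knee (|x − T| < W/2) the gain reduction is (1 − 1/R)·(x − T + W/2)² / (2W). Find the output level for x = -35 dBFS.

x − T + W/2 = -35 − (-35) + 2 = 2.
GR = (1 − 1/4) × 2² / 8 = 0.75 × 4 / 8 = 0.375 dB.
Output = -35 − 0.375 = -35.375 dBFS.

-35.375 dBFS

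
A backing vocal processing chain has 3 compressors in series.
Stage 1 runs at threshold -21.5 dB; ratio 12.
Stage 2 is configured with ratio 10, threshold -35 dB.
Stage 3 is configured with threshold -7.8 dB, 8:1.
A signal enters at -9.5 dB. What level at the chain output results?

-33.55 dB

Stage 1: 12 dB above -21.5 dB, reduced 12:1 to 1 dB above → -20.5 dB.
Stage 2: -20.5 dB is 14.5 dB over -35 dB; at 10:1 that becomes 1.45 dB over, giving -33.55 dB.
Stage 3: -33.55 dB is at or below the -7.8 dB threshold — no compression; output -33.55 dB.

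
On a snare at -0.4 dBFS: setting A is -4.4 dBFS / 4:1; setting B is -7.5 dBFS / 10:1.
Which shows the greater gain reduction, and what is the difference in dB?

B, by 3.39 dB

A: 4 dB over, compressed to 1 dB over, so 3 dB of GR.
B: 7.1 dB over, compressed to 0.71 dB over, so 6.39 dB of GR.
B applies 3.39 dB more gain reduction.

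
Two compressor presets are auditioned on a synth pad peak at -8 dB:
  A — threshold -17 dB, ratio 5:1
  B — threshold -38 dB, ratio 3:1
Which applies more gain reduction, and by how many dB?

B, by 12.8 dB

A: 9 dB over, compressed to 1.8 dB over, so 7.2 dB of GR.
B: 30 dB over, compressed to 10 dB over, so 20 dB of GR.
B reduces 12.8 dB more.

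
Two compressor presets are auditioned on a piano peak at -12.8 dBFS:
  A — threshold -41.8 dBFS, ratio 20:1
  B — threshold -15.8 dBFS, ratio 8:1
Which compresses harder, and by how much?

A, by 24.925 dB

A: 29 dB over, compressed to 1.45 dB over, so 27.55 dB of GR.
B: 3 dB over, compressed to 0.375 dB over, so 2.625 dB of GR.
A applies 24.925 dB more gain reduction.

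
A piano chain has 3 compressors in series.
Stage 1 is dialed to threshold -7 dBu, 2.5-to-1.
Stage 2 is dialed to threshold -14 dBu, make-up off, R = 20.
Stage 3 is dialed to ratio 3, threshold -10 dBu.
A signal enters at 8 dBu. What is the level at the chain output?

Stage 1: 8 dBu is 15 dB over -7 dBu; at 2.5:1 that becomes 6 dB over, giving -1 dBu.
Stage 2: 13 dB above -14 dBu, reduced 20:1 to 0.65 dB above → -13.35 dBu.
Stage 3: below threshold (-13.35 ≤ -10); passes unchanged; output -13.35 dBu.

-13.35 dBu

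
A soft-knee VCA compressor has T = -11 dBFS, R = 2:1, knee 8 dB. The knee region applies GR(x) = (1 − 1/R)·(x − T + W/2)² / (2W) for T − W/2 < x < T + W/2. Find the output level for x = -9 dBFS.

x − T + W/2 = -9 − (-11) + 4 = 6.
GR = (1 − 1/2) × 6² / 16 = 0.5 × 36 / 16 = 1.125 dB.
Output = -9 − 1.125 = -10.125 dBFS.

-10.125 dBFS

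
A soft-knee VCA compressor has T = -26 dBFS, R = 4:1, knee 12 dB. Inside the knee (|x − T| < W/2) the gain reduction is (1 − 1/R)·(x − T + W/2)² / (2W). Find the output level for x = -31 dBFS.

x − T + W/2 = -31 − (-26) + 6 = 1.
GR = (1 − 1/4) × 1² / 24 = 0.75 × 1 / 24 = 0.03125 dB.
Output = -31 − 0.03125 = -31.03125 dBFS.

-31.03125 dBFS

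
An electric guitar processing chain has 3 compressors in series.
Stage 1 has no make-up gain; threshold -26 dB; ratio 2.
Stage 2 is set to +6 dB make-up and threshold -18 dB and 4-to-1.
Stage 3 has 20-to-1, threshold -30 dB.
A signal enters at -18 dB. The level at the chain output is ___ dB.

Stage 1: -18 dB is 8 dB over -26 dB; at 2:1 that becomes 4 dB over, giving -22 dB.
Stage 2: -22 dB ≤ -18 dB, so stage 2 doesn't engage; make-up brings it to -16 dB.
Stage 3: -16 dB is 14 dB over -30 dB; at 20:1 that becomes 0.7 dB over, giving -29.3 dB.

-29.3 dB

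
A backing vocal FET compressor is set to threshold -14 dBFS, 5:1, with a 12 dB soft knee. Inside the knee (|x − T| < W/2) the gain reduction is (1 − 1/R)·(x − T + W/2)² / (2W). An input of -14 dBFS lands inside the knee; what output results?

-15.2 dBFS

x − T + W/2 = -14 − (-14) + 6 = 6.
GR = (1 − 1/5) × 6² / 24 = 0.8 × 36 / 24 = 1.2 dB.
Output = -14 − 1.2 = -15.2 dBFS.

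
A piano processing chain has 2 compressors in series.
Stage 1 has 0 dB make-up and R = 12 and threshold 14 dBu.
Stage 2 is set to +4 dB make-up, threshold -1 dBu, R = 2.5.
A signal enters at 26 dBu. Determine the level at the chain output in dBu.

Stage 1: 26 dBu is 12 dB over 14 dBu; at 12:1 that becomes 1 dB over, giving 15 dBu.
Stage 2: 15 dBu is 16 dB over -1 dBu; at 2.5:1 that becomes 6.4 dB over, giving 5.4 dBu; +4 dB make-up → 9.4 dBu.

9.4 dBu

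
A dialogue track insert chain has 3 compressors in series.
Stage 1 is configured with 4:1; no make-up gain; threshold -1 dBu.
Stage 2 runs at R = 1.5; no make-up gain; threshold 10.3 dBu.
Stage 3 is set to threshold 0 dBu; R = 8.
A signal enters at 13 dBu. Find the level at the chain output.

0.3125 dBu

Stage 1: overshoot 14 dB → 14/4 = 3.5 dB → 2.5 dBu.
Stage 2: below threshold (2.5 ≤ 10.3); passes unchanged; output 2.5 dBu.
Stage 3: 2.5 dB above 0 dBu, reduced 8:1 to 0.3125 dB above → 0.3125 dBu.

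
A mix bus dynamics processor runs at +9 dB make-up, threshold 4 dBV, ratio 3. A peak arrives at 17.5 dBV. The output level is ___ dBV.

17.5 dBV

17.5 dBV sits 13.5 dB over threshold.
3:1 compression reduces that to 13.5/3 = 4.5 dB over.
So the level is 4 + 4.5 = 8.5 dBV; make-up adds 9 dB, giving 17.5 dBV.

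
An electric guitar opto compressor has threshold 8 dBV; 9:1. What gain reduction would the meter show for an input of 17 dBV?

17 dBV exceeds the threshold by 9 dB.
A 9:1 ratio leaves 1 dB of that excess.
Gain reduction = 9 − 1 = 8 dB.

8 dB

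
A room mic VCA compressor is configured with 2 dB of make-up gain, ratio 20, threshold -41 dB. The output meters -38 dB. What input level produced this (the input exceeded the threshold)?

Remove make-up: -38 − 2 = -40 dB.
Post-compression overshoot = -40 − (-41) = 1 dB.
Undo the ratio: input overshoot = 1 × 20 = 20 dB, giving input = -21 dB.

-21 dB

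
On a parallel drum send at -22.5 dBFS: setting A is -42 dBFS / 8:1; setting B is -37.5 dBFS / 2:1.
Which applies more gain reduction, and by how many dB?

A: 19.5 dB over, compressed to 2.4375 dB over, so 17.0625 dB of GR.
B: 15 dB over, compressed to 7.5 dB over, so 7.5 dB of GR.
Difference: 9.5625 dB in favour of A.

A, by 9.5625 dB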